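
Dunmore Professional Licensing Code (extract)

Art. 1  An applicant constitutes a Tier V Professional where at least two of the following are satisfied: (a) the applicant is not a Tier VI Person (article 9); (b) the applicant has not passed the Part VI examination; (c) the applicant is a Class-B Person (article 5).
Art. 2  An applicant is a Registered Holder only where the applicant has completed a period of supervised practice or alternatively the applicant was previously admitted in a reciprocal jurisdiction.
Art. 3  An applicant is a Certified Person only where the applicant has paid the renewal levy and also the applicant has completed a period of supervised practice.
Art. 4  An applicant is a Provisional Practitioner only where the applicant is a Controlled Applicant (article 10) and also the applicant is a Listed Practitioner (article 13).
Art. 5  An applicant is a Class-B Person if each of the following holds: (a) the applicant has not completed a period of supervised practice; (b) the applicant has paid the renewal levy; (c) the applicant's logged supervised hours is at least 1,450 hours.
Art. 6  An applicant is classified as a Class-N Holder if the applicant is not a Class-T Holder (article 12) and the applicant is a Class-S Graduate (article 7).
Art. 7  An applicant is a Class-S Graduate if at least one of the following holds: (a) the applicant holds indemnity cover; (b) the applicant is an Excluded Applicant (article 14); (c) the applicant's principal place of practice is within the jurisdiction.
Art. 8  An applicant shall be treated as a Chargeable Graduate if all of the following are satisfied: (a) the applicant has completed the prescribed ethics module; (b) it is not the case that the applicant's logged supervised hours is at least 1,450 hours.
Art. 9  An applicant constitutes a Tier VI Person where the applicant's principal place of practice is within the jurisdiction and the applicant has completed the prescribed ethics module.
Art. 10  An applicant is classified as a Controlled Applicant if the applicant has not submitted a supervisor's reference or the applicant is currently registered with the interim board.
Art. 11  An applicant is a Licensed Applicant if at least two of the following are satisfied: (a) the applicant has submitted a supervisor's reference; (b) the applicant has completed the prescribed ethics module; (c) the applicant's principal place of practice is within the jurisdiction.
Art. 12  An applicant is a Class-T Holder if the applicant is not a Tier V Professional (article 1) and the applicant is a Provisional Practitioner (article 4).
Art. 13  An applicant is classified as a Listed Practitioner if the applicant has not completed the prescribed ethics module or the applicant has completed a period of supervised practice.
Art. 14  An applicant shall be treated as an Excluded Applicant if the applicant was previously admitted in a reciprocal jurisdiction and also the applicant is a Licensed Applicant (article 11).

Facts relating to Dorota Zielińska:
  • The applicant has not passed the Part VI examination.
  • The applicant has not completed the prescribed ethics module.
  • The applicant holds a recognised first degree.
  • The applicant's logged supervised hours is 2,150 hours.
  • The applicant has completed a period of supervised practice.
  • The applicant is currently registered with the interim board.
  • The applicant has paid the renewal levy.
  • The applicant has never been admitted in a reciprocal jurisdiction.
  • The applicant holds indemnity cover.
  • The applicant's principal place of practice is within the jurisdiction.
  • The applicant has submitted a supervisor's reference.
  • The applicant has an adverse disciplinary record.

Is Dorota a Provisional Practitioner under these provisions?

article 10 — Controlled Applicant: [the applicant has not submitted a supervisor's reference? no] OR [the applicant is currently registered with the interim board? yes] → satisfied.
article 13 — Listed Practitioner: [the applicant has not completed the prescribed ethics module? yes] OR [the applicant has completed a period of supervised practice? yes] → satisfied.
article 4 — Provisional Practitioner: [Controlled Applicant (article 10)? yes] AND [Listed Practitioner (article 13)? yes] → satisfied.

Yes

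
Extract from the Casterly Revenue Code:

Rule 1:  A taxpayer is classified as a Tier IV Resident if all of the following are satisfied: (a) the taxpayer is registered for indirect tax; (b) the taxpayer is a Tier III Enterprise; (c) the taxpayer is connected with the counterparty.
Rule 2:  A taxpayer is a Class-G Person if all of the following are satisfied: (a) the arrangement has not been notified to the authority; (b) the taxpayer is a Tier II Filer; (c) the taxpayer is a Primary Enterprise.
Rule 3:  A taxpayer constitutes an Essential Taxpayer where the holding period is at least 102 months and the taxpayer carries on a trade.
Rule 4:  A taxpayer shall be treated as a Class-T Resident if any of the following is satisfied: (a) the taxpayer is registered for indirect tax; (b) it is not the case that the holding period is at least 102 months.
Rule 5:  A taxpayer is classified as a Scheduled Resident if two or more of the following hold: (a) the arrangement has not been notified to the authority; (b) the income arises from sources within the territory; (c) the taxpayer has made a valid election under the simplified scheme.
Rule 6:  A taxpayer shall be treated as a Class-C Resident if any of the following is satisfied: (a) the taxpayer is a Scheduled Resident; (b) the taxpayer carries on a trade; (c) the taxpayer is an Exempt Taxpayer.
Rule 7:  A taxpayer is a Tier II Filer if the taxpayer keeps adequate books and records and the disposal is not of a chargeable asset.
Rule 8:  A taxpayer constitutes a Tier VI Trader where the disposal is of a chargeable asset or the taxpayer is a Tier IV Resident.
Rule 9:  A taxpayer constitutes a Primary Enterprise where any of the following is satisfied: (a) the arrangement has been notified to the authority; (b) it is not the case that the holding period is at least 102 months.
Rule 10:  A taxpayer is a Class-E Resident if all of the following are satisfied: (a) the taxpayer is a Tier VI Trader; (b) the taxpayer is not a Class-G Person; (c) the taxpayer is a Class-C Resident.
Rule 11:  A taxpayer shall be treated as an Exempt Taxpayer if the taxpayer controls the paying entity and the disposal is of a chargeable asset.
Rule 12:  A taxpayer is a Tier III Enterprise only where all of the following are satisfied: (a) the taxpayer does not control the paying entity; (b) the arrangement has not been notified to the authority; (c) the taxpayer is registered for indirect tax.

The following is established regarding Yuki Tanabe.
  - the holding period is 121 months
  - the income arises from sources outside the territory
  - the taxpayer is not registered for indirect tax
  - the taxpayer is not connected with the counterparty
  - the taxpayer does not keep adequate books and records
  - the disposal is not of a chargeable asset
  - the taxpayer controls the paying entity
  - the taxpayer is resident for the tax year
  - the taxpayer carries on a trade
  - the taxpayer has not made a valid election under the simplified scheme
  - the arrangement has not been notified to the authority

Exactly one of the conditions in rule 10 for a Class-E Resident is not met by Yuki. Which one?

Under rule 12: the taxpayer does not control the paying entity? no; and the arrangement has not been notified to the authority? yes; and the taxpayer is registered for indirect tax? no. So the taxpayer is not a Tier III Enterprise.
Under rule 1: the taxpayer is registered for indirect tax? no; and Tier III Enterprise (rule 12)? no; and the taxpayer is connected with the counterparty? no. So the taxpayer is not a Tier IV Resident.
Under rule 8: the disposal is of a chargeable asset? no; or Tier IV Resident (rule 1)? no. So the taxpayer is not a Tier VI Trader.
Under rule 7: the taxpayer keeps adequate books and records? no; and the disposal is not of a chargeable asset? yes. So the taxpayer is not a Tier II Filer.
Under rule 9: the arrangement has been notified to the authority? no; or holding period: 121 months ≥ 102 months? yes, so negated condition no. So the taxpayer is not a Primary Enterprise.
Under rule 2: the arrangement has not been notified to the authority? yes; and Tier II Filer (rule 7)? no; and Primary Enterprise (rule 9)? no. So the taxpayer is not a Class-G Person.
Under rule 5: the arrangement has not been notified to the authority? yes; the income arises from sources within the territory? no; the taxpayer has made a valid election under the simplified scheme? no — 1 of 3 hold (need ≥2) → not satisfied.
Under rule 11: the taxpayer controls the paying entity? yes; and the disposal is of a chargeable asset? no. So the taxpayer is not an Exempt Taxpayer.
Under rule 6: Scheduled Resident (rule 5)? no; or the taxpayer carries on a trade? yes; or Exempt Taxpayer (rule 11)? no. So the taxpayer is a Class-C Resident.
Under rule 10: Tier VI Trader (rule 8)? no; and not a Class-G Person (rule 2)? yes; and Class-C Resident (rule 6)? yes. So the taxpayer is not a Class-E Resident.

Tier VI Trader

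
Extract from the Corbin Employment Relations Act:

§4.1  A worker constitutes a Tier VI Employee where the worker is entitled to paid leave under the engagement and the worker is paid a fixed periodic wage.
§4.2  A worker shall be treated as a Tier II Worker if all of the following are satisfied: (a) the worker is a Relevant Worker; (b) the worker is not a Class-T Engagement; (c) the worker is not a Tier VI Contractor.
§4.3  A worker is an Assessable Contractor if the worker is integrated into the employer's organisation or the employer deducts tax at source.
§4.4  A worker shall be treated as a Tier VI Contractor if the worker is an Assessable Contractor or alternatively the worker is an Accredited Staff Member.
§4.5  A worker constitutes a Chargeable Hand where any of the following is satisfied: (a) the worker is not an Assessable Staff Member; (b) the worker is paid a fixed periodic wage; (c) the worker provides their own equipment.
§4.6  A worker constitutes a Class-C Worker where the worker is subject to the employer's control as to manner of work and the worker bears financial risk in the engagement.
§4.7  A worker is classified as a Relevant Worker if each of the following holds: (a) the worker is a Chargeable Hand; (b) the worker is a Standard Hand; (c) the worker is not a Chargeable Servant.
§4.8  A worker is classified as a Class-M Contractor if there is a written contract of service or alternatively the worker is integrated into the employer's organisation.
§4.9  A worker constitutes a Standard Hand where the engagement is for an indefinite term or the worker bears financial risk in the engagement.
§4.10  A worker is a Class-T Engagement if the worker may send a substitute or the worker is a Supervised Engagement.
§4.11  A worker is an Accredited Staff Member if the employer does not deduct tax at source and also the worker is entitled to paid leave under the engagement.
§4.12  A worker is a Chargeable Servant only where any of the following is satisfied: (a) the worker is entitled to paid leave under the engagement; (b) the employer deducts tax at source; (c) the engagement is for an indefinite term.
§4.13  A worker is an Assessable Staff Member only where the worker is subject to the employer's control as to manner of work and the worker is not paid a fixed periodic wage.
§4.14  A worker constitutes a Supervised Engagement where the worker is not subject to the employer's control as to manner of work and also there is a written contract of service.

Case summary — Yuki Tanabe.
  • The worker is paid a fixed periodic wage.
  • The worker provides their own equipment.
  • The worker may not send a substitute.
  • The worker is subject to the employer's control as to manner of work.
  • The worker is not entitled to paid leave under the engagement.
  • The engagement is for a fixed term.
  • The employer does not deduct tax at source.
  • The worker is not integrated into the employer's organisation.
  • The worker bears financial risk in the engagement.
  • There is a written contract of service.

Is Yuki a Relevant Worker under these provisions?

§4.13 — Assessable Staff Member: [the worker is subject to the employer's control as to manner of work? yes] AND [the worker is not paid a fixed periodic wage? no] → not satisfied.
§4.5 — Chargeable Hand: [not an Assessable Staff Member (§4.13)? yes] OR [the worker is paid a fixed periodic wage? yes] OR [the worker provides their own equipment? yes] → satisfied.
§4.9 — Standard Hand: [the engagement is for an indefinite term? no] OR [the worker bears financial risk in the engagement? yes] → satisfied.
§4.12 — Chargeable Servant: [the worker is entitled to paid leave under the engagement? no] OR [the employer deducts tax at source? no] OR [the engagement is for an indefinite term? no] → not satisfied.
§4.7 — Relevant Worker: [Chargeable Hand (§4.5)? yes] AND [Standard Hand (§4.9)? yes] AND [not a Chargeable Servant (§4.12)? yes] → satisfied.

Yes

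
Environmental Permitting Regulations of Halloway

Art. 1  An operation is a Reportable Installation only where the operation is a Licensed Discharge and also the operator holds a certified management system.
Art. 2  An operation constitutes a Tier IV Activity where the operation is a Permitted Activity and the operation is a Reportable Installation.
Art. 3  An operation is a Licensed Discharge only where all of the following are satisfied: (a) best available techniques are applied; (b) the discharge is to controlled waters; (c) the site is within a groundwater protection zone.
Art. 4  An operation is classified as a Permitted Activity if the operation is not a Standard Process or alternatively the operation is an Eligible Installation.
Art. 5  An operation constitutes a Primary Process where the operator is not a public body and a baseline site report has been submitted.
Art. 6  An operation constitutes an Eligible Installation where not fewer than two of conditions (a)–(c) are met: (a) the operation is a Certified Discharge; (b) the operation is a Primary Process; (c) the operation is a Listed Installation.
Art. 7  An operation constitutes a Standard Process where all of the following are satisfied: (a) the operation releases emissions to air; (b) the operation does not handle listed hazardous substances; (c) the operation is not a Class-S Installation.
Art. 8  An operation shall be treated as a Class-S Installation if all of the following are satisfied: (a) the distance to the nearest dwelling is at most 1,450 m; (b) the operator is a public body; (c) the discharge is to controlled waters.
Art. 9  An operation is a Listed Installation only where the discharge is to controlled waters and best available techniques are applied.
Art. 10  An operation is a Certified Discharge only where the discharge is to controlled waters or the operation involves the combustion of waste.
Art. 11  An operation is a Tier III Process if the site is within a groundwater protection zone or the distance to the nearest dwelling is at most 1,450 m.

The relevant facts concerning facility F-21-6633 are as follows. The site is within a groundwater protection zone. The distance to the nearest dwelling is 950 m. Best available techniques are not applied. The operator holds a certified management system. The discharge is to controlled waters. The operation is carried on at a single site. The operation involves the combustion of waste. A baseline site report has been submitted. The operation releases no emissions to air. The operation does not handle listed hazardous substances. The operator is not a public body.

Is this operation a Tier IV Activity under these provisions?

article 8 — Class-S Installation: [distance to the nearest dwelling: 950 m ≤ 1,450 m? yes] AND [the operator is a public body? no] AND [the discharge is to controlled waters? yes] → not satisfied.
article 7 — Standard Process: [the operation releases emissions to air? no] AND [the operation does not handle listed hazardous substances? yes] AND [not a Class-S Installation (article 8)? yes] → not satisfied.
article 10 — Certified Discharge: [the discharge is to controlled waters? yes] OR [the operation involves the combustion of waste? yes] → satisfied.
article 5 — Primary Process: [the operator is not a public body? yes] AND [a baseline site report has been submitted? yes] → satisfied.
article 9 — Listed Installation: [the discharge is to controlled waters? yes] AND [best available techniques are applied? no] → not satisfied.
article 6 — Eligible Installation: Certified Discharge (article 10)? yes; Primary Process (article 5)? yes; Listed Installation (article 9)? no — 2 of 3 hold (need ≥2) → satisfied.
article 4 — Permitted Activity: [not a Standard Process (article 7)? yes] OR [Eligible Installation (article 6)? yes] → satisfied.
article 3 — Licensed Discharge: [best available techniques are applied? no] AND [the discharge is to controlled waters? yes] AND [the site is within a groundwater protection zone? yes] → not satisfied.
article 1 — Reportable Installation: [Licensed Discharge (article 3)? no] AND [the operator holds a certified management system? yes] → not satisfied.
article 2 — Tier IV Activity: [Permitted Activity (article 4)? yes] AND [Reportable Installation (article 1)? no] → not satisfied.

No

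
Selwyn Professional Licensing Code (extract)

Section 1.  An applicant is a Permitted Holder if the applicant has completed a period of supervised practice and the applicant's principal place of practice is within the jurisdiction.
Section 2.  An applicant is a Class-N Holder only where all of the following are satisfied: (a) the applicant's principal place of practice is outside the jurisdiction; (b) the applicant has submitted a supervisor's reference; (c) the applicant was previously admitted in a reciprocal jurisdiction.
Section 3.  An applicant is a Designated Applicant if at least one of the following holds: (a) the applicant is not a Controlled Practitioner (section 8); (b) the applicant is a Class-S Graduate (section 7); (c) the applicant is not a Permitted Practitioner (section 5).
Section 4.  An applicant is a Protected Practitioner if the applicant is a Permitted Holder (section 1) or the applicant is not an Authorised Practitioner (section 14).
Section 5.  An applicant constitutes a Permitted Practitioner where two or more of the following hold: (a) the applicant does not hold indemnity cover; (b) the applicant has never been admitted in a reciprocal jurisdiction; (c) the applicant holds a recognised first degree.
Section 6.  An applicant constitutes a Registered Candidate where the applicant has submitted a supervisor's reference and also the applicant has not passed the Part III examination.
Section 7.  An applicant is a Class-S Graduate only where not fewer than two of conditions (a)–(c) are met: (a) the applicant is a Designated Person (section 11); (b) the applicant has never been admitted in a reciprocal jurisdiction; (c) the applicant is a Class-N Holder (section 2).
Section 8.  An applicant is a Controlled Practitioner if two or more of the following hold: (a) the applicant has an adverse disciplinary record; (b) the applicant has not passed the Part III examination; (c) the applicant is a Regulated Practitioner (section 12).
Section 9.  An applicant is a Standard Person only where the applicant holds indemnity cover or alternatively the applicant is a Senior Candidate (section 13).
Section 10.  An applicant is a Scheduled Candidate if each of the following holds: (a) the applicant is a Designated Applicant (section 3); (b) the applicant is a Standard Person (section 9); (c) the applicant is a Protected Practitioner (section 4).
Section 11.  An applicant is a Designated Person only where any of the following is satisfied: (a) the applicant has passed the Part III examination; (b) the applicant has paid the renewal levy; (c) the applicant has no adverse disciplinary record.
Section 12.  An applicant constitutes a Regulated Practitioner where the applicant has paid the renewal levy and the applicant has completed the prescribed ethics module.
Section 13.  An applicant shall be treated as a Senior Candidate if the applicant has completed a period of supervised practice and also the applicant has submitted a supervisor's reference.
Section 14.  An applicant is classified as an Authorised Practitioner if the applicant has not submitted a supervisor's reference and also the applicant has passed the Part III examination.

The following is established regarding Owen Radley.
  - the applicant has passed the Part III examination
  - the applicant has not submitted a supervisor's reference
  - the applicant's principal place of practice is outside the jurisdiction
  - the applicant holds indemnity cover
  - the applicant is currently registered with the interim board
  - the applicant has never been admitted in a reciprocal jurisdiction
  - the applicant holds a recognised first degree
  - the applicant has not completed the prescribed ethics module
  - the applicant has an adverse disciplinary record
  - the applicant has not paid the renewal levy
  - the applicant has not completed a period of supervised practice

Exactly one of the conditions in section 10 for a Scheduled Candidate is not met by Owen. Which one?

Under section 12: the applicant has paid the renewal levy? no; and the applicant has completed the prescribed ethics module? no. So the applicant is not a Regulated Practitioner.
Under section 8: the applicant has an adverse disciplinary record? yes; the applicant has not passed the Part III examination? no; Regulated Practitioner (section 12)? no — 1 of 3 hold (need ≥2) → not satisfied.
Under section 11: the applicant has passed the Part III examination? yes; or the applicant has paid the renewal levy? no; or the applicant has no adverse disciplinary record? no. So the applicant is a Designated Person.
Under section 2: the applicant's principal place of practice is outside the jurisdiction? yes; and the applicant has submitted a supervisor's reference? no; and the applicant was previously admitted in a reciprocal jurisdiction? no. So the applicant is not a Class-N Holder.
Under section 7: Designated Person (section 11)? yes; the applicant has never been admitted in a reciprocal jurisdiction? yes; Class-N Holder (section 2)? no — 2 of 3 hold (need ≥2) → satisfied.
Under section 5: the applicant does not hold indemnity cover? no; the applicant has never been admitted in a reciprocal jurisdiction? yes; the applicant holds a recognised first degree? yes — 2 of 3 hold (need ≥2) → satisfied.
Under section 3: not a Controlled Practitioner (section 8)? yes; or Class-S Graduate (section 7)? yes; or not a Permitted Practitioner (section 5)? no. So the applicant is a Designated Applicant.
Under section 13: the applicant has completed a period of supervised practice? no; and the applicant has submitted a supervisor's reference? no. So the applicant is not a Senior Candidate.
Under section 9: the applicant holds indemnity cover? yes; or Senior Candidate (section 13)? no. So the applicant is a Standard Person.
Under section 1: the applicant has completed a period of supervised practice? no; and the applicant's principal place of practice is within the jurisdiction? no. So the applicant is not a Permitted Holder.
Under section 14: the applicant has not submitted a supervisor's reference? yes; and the applicant has passed the Part III examination? yes. So the applicant is an Authorised Practitioner.
Under section 4: Permitted Holder (section 1)? no; or not an Authorised Practitioner (section 14)? no. So the applicant is not a Protected Practitioner.
Under section 10: Designated Applicant (section 3)? yes; and Standard Person (section 9)? yes; and Protected Practitioner (section 4)? no. So the applicant is not a Scheduled Candidate.

Protected Practitioner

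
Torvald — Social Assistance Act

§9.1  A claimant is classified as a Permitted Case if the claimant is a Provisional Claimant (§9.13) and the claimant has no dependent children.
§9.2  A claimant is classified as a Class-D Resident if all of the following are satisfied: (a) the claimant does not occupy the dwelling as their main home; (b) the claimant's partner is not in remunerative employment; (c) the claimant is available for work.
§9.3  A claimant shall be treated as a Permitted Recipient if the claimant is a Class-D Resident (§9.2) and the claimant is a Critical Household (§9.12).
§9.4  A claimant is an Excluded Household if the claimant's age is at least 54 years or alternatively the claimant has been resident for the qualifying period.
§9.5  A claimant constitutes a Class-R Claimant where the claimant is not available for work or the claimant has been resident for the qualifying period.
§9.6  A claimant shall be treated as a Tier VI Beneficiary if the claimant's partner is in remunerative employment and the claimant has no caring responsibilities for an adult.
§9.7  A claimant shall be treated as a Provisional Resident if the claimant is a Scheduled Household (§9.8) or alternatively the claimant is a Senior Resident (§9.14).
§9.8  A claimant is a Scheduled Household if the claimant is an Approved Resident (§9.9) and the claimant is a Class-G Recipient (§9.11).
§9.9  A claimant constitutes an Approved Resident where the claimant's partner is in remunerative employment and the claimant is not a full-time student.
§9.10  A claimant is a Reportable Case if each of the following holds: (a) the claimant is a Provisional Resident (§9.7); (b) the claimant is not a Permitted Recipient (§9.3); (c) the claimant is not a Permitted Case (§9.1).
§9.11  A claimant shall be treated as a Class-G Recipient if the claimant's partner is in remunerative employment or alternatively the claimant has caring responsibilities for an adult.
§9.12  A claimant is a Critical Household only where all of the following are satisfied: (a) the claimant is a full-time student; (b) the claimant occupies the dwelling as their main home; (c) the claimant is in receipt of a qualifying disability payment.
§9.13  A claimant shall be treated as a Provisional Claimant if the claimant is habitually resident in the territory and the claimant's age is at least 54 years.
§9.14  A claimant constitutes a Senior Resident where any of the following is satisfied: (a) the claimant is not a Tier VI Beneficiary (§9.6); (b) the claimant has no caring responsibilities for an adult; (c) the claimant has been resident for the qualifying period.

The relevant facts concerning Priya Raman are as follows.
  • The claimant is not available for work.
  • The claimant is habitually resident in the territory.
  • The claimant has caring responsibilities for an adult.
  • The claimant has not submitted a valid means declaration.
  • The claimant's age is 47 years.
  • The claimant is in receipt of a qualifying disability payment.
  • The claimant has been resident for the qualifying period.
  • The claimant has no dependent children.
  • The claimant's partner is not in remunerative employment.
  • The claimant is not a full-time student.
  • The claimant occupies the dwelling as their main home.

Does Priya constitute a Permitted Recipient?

Under §9.2: the claimant does not occupy the dwelling as their main home? no; and the claimant's partner is not in remunerative employment? yes; and the claimant is available for work? no. So the claimant is not a Class-D Resident.
Under §9.12: the claimant is a full-time student? no; and the claimant occupies the dwelling as their main home? yes; and the claimant is in receipt of a qualifying disability payment? yes. So the claimant is not a Critical Household.
Under §9.3: Class-D Resident (§9.2)? no; and Critical Household (§9.12)? no. So the claimant is not a Permitted Recipient.

No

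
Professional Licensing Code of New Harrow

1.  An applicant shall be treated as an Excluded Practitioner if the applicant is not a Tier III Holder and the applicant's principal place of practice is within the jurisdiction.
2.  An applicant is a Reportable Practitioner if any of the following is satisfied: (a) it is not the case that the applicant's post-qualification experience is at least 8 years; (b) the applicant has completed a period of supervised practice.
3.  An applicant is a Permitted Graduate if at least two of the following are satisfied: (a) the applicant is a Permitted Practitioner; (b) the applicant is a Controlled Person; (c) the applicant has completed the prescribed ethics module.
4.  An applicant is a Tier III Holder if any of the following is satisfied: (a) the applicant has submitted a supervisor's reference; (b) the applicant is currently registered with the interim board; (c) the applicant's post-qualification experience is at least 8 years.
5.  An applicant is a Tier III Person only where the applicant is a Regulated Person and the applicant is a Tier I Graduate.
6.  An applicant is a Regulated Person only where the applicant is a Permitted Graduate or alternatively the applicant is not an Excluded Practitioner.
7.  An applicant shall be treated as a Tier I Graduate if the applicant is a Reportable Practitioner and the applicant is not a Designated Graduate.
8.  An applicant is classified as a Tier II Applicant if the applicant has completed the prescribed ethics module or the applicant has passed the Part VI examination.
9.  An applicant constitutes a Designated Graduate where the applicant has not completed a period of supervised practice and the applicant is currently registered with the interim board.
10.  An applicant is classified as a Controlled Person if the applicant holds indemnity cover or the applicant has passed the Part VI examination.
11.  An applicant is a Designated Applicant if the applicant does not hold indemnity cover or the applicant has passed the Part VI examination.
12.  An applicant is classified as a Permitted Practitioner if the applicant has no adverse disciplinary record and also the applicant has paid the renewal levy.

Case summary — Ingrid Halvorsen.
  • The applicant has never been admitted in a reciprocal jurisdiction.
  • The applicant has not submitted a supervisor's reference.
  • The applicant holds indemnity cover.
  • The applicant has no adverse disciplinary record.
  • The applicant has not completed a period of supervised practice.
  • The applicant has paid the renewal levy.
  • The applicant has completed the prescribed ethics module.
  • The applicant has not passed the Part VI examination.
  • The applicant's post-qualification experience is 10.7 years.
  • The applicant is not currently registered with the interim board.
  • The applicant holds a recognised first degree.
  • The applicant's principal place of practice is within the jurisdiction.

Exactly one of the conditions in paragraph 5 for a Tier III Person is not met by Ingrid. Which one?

Under paragraph 12: the applicant has no adverse disciplinary record? yes; and the applicant has paid the renewal levy? yes. So the applicant is a Permitted Practitioner.
Under paragraph 10: the applicant holds indemnity cover? yes; or the applicant has passed the Part VI examination? no. So the applicant is a Controlled Person.
Under paragraph 3: Permitted Practitioner (paragraph 12)? yes; Controlled Person (paragraph 10)? yes; the applicant has completed the prescribed ethics module? yes — 3 of 3 hold (need ≥2) → satisfied.
Under paragraph 4: the applicant has submitted a supervisor's reference? no; or the applicant is currently registered with the interim board? no; or applicant's post-qualification experience: 10.7 years ≥ 8 years? yes. So the applicant is a Tier III Holder.
Under paragraph 1: not a Tier III Holder (paragraph 4)? no; and the applicant's principal place of practice is within the jurisdiction? yes. So the applicant is not an Excluded Practitioner.
Under paragraph 6: Permitted Graduate (paragraph 3)? yes; or not an Excluded Practitioner (paragraph 1)? yes. So the applicant is a Regulated Person.
Under paragraph 2: applicant's post-qualification experience: 10.7 years ≥ 8 years? yes, so negated condition no; or the applicant has completed a period of supervised practice? no. So the applicant is not a Reportable Practitioner.
Under paragraph 9: the applicant has not completed a period of supervised practice? yes; and the applicant is currently registered with the interim board? no. So the applicant is not a Designated Graduate.
Under paragraph 7: Reportable Practitioner (paragraph 2)? no; and not a Designated Graduate (paragraph 9)? yes. So the applicant is not a Tier I Graduate.
Under paragraph 5: Regulated Person (paragraph 6)? yes; and Tier I Graduate (paragraph 7)? no. So the applicant is not a Tier III Person.

Tier I Graduate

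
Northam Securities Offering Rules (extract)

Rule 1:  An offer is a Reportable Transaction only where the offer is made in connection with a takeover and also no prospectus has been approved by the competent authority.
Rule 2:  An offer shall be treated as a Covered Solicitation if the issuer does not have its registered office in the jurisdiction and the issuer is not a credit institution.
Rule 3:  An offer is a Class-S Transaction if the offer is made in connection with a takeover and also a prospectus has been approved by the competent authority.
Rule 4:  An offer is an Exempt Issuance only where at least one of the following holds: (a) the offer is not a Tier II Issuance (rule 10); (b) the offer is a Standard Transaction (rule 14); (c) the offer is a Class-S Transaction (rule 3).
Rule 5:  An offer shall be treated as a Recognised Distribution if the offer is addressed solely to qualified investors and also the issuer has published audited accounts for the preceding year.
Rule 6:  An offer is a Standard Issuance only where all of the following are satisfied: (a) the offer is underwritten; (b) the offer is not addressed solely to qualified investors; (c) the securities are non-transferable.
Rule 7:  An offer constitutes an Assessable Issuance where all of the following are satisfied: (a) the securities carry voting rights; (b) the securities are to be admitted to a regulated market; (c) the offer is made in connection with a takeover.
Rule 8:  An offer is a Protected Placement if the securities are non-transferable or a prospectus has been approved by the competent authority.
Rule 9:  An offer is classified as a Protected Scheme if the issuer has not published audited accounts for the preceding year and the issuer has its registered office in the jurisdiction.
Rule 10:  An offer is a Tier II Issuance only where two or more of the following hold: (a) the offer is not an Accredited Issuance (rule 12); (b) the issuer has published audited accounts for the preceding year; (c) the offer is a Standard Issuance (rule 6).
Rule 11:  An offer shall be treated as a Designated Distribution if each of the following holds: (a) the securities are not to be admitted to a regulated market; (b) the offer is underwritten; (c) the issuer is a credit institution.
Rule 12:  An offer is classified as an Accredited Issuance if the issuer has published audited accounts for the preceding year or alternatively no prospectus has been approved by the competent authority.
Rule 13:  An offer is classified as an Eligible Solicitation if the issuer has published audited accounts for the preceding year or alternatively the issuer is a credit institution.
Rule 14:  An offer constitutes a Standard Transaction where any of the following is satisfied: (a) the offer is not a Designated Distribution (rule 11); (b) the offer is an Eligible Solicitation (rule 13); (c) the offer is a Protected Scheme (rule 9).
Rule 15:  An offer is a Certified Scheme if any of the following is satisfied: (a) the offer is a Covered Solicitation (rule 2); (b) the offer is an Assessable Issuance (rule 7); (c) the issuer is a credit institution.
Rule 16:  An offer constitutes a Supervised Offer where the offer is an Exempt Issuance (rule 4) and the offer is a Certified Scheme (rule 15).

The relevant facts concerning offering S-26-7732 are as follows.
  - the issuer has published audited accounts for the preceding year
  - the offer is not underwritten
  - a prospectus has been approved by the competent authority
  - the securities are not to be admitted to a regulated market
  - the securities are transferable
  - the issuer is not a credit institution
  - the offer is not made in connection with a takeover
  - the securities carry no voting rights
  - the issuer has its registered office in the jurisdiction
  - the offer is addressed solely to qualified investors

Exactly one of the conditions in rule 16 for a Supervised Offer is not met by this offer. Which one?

rule 12 — Accredited Issuance: [the issuer has published audited accounts for the preceding year? yes] OR [no prospectus has been approved by the competent authority? no] → satisfied.
rule 6 — Standard Issuance: [the offer is underwritten? no] AND [the offer is not addressed solely to qualified investors? no] AND [the securities are non-transferable? no] → not satisfied.
rule 10 — Tier II Issuance: not an Accredited Issuance (rule 12)? no; the issuer has published audited accounts for the preceding year? yes; Standard Issuance (rule 6)? no — 1 of 3 hold (need ≥2) → not satisfied.
rule 11 — Designated Distribution: [the securities are not to be admitted to a regulated market? yes] AND [the offer is underwritten? no] AND [the issuer is a credit institution? no] → not satisfied.
rule 13 — Eligible Solicitation: [the issuer has published audited accounts for the preceding year? yes] OR [the issuer is a credit institution? no] → satisfied.
rule 9 — Protected Scheme: [the issuer has not published audited accounts for the preceding year? no] AND [the issuer has its registered office in the jurisdiction? yes] → not satisfied.
rule 14 — Standard Transaction: [not a Designated Distribution (rule 11)? yes] OR [Eligible Solicitation (rule 13)? yes] OR [Protected Scheme (rule 9)? no] → satisfied.
rule 3 — Class-S Transaction: [the offer is made in connection with a takeover? no] AND [a prospectus has been approved by the competent authority? yes] → not satisfied.
rule 4 — Exempt Issuance: [not a Tier II Issuance (rule 10)? yes] OR [Standard Transaction (rule 14)? yes] OR [Class-S Transaction (rule 3)? no] → satisfied.
rule 2 — Covered Solicitation: [the issuer does not have its registered office in the jurisdiction? no] AND [the issuer is not a credit institution? yes] → not satisfied.
rule 7 — Assessable Issuance: [the securities carry voting rights? no] AND [the securities are to be admitted to a regulated market? no] AND [the offer is made in connection with a takeover? no] → not satisfied.
rule 15 — Certified Scheme: [Covered Solicitation (rule 2)? no] OR [Assessable Issuance (rule 7)? no] OR [the issuer is a credit institution? no] → not satisfied.
rule 16 — Supervised Offer: [Exempt Issuance (rule 4)? yes] AND [Certified Scheme (rule 15)? no] → not satisfied.

Certified Scheme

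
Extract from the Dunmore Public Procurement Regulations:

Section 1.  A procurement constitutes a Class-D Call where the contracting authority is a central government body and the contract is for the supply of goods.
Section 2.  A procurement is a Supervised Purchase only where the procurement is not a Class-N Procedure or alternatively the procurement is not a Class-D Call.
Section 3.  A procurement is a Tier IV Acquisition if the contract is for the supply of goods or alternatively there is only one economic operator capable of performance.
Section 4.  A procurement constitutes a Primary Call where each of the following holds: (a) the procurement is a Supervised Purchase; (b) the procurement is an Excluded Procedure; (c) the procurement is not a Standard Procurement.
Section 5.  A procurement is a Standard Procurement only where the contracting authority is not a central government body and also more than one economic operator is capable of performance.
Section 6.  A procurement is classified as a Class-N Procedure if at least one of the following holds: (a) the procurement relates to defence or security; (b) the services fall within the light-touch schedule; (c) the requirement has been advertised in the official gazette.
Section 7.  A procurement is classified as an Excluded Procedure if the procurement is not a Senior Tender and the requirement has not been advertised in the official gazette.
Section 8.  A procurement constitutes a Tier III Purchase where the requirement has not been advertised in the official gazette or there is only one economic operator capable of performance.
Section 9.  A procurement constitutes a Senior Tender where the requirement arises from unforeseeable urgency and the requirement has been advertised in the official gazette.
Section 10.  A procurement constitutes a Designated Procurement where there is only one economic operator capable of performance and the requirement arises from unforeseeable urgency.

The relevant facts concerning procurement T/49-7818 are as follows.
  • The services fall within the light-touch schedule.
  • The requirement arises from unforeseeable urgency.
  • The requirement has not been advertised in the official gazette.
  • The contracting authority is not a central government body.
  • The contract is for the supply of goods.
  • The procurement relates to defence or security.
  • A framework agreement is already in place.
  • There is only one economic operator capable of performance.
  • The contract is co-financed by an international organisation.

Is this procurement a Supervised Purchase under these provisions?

section 6 — Class-N Procedure: [the procurement relates to defence or security? yes] OR [the services fall within the light-touch schedule? yes] OR [the requirement has been advertised in the official gazette? no] → satisfied.
section 1 — Class-D Call: [the contracting authority is a central government body? no] AND [the contract is for the supply of goods? yes] → not satisfied.
section 2 — Supervised Purchase: [not a Class-N Procedure (section 6)? no] OR [not a Class-D Call (section 1)? yes] → satisfied.

Yes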